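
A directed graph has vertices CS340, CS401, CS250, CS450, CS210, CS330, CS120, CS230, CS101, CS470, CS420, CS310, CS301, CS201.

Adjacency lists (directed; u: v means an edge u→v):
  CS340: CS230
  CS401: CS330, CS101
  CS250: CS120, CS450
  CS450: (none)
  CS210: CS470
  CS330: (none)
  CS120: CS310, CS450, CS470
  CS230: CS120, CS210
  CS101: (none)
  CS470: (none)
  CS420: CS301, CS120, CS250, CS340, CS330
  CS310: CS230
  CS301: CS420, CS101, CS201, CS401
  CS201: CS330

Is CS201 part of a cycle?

No

CS201 lies on a cycle iff there is a path from CS201 back to itself.
Exploring from CS201, it never reaches itself; equivalently, its strongly connected component is a singleton.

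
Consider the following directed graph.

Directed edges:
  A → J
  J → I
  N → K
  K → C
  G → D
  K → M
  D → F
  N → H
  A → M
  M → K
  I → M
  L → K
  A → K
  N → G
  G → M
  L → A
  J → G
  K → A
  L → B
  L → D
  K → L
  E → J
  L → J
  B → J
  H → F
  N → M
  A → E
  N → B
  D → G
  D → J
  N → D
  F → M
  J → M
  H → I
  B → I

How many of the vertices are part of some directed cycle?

A vertex is on a directed cycle iff it belongs to a strongly connected component of size ≥ 2 (or has a self-loop).
The vertices on cycles are {A, B, D, E, F, G, I, J, K, L, M} — 11 in total.

11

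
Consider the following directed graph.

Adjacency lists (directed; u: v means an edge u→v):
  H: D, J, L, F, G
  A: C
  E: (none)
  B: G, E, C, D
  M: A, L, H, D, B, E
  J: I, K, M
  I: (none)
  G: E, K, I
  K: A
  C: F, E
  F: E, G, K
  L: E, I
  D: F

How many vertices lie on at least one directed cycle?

8

A vertex is on a directed cycle iff it belongs to a strongly connected component of size ≥ 2 (or has a self-loop).
The vertices on cycles are {A, C, F, G, H, J, K, M} — 8 in total.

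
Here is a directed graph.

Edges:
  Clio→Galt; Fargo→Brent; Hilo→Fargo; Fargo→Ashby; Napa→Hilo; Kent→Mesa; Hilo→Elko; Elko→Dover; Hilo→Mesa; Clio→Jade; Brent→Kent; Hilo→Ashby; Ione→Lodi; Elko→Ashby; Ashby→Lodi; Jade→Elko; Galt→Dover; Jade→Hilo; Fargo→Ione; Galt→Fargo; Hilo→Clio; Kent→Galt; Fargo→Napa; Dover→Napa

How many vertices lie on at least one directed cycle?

10

A vertex is on a directed cycle iff it belongs to a strongly connected component of size ≥ 2 (or has a self-loop).
The vertices on cycles are {Clio, Elko, Galt, Hilo, Jade, Kent, Napa, Brent, Dover, Fargo} — 10 in total.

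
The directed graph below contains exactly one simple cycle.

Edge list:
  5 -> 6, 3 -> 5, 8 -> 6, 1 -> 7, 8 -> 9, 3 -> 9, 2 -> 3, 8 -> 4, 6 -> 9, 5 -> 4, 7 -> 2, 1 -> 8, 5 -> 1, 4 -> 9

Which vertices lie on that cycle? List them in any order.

1, 2, 3, 5, 7

DFS with gray/black marking from 5:
5 gray
  1 gray
    7 gray
      2 gray
        3 gray
          3→5: 5 is gray → back edge
Back edge closes the cycle 5 → 1 → 7 → 2 → 3 → 5; its vertices are {1, 2, 3, 5, 7}.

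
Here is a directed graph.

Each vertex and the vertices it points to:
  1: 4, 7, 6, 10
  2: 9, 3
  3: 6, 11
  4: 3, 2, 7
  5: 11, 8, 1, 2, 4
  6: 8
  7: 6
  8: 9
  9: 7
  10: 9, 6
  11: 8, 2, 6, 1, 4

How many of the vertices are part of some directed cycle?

A vertex is on a directed cycle iff it belongs to a strongly connected component of size ≥ 2 (or has a self-loop).
The vertices on cycles are {1, 2, 3, 4, 6, 7, 8, 9, 11} — 9 in total.

9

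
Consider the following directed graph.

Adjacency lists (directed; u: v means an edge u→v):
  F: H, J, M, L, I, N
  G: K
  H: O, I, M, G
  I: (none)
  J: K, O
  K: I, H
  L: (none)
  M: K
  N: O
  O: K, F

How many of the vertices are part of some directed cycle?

8

A vertex is on a directed cycle iff it belongs to a strongly connected component of size ≥ 2 (or has a self-loop).
The vertices on cycles are {F, G, H, J, K, M, N, O} — 8 in total.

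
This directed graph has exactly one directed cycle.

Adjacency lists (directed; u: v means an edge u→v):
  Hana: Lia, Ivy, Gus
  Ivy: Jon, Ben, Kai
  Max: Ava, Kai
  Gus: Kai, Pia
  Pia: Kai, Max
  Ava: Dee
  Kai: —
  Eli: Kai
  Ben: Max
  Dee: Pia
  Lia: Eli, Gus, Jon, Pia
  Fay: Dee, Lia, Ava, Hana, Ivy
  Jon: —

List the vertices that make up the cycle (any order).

DFS with gray/black marking from Ava:
Ava gray
  Dee gray
    Pia gray
      Kai gray
      Kai black
      Max gray
        Max→Ava: Ava is gray → back edge
Back edge closes the cycle Ava → Dee → Pia → Max → Ava; its vertices are {Ava, Dee, Max, Pia}.

Ava, Dee, Max, Pia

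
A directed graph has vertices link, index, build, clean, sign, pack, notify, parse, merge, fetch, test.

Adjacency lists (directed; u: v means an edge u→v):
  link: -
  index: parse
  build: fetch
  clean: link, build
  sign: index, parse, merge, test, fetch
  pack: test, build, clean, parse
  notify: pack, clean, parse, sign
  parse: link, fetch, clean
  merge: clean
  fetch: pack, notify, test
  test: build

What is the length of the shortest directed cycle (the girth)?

For each vertex v, BFS finds the shortest path from v back to v.
The shortest such closed walk is sign → fetch → notify → sign, length 3.

3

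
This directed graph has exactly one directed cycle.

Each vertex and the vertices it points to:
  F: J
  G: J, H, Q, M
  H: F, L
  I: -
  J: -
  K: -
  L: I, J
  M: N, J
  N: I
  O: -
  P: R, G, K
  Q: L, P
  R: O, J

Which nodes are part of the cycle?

DFS with gray/black marking from Q:
Q gray
  L gray
    I gray
    I black
    J gray
    J black
  L black
  P gray
    R gray
      O gray
      O black
      R→J: J black — skip
    R black
    G gray
      G→J: J black — skip
      H gray
        F gray
          F→J: J black — skip
        F black
        H→L: L black — skip
      H black
      G→Q: Q is gray → back edge
Back edge closes the cycle Q → P → G → Q; its vertices are {G, P, Q}.

G, P, Q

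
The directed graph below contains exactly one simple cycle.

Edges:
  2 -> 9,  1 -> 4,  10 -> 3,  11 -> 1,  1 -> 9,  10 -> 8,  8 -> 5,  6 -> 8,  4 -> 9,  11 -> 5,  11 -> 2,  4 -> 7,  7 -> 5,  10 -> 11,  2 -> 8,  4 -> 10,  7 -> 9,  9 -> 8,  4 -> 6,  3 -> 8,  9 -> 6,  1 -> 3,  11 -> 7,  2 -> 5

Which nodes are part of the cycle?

1, 4, 10, 11

DFS with gray/black marking from 4:
4 gray
  7 gray
    9 gray
      6 gray
        8 gray
          5 gray
          5 black
        8 black
      6 black
      9→8: 8 black — skip
    9 black
    7→5: 5 black — skip
  7 black
  4→6: 6 black — skip
  10 gray
    11 gray
      11→5: 5 black — skip
      11→7: 7 black — skip
      2 gray
        2→8: 8 black — skip
        2→9: 9 black — skip
        2→5: 5 black — skip
      2 black
      1 gray
        3 gray
          3→8: 8 black — skip
        3 black
        1→9: 9 black — skip
        1→4: 4 is gray → back edge
Back edge closes the cycle 4 → 10 → 11 → 1 → 4; its vertices are {1, 4, 10, 11}.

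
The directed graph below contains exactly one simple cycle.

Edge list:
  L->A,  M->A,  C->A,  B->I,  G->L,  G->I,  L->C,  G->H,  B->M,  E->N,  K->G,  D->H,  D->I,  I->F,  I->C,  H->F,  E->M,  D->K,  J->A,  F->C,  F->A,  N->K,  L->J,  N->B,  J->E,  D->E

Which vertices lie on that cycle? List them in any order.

E, G, J, K, L, N

DFS with gray/black marking from E:
E gray
  M gray
    A gray
    A black
  M black
  N gray
    K gray
      G gray
        L gray
          J gray
            J→A: A black — skip
            J→E: E is gray → back edge
Back edge closes the cycle E → N → K → G → L → J → E; its vertices are {E, G, J, K, L, N}.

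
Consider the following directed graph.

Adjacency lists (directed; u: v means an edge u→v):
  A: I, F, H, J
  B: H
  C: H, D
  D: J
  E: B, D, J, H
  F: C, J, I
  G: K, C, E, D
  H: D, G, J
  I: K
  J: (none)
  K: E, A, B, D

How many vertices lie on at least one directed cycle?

9

A vertex is on a directed cycle iff it belongs to a strongly connected component of size ≥ 2 (or has a self-loop).
The vertices on cycles are {A, B, C, E, F, G, H, I, K} — 9 in total.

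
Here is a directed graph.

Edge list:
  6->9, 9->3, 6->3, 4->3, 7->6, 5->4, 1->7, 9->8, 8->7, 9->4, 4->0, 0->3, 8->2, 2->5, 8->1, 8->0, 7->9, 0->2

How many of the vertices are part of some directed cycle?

9

A vertex is on a directed cycle iff it belongs to a strongly connected component of size ≥ 2 (or has a self-loop).
The vertices on cycles are {0, 1, 2, 4, 5, 6, 7, 8, 9} — 9 in total.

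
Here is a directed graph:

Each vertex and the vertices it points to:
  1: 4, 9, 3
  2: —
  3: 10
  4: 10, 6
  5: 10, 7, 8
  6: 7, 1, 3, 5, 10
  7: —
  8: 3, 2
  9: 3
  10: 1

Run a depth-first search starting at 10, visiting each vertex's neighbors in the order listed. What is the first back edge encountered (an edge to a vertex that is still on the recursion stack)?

4→10

DFS from 10 (visiting each vertex's neighbors in the order listed); mark gray on enter, black on exit:
10 gray
  1 gray
    4 gray
      4→10: 10 is gray → back edge
First back edge: 4 → 10.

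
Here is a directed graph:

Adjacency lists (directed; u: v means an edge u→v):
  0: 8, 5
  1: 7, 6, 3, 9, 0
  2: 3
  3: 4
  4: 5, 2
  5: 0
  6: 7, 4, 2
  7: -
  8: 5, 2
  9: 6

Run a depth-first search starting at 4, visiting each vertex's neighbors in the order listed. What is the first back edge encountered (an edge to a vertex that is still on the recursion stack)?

DFS from 4 (visiting each vertex's neighbors in the order listed); mark gray on enter, black on exit:
4 gray
  5 gray
    0 gray
      8 gray
        8→5: 5 is gray → back edge
First back edge: 8 → 5.

8->5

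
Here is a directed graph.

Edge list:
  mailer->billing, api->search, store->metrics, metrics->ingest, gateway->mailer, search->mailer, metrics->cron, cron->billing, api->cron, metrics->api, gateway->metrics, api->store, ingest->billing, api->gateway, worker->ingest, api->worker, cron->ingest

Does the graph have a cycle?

Yes

DFS with white/gray/black marking, starting from metrics:
metrics gray
  api gray
    cron gray
      ingest gray
        billing gray
        billing black
      ingest black
      cron→billing: billing black — skip
    cron black
    worker gray
      worker→ingest: ingest black — skip
    worker black
    gateway gray
      gateway→metrics: metrics is gray → back edge
Back edge found, so a cycle exists: metrics → api → gateway → metrics.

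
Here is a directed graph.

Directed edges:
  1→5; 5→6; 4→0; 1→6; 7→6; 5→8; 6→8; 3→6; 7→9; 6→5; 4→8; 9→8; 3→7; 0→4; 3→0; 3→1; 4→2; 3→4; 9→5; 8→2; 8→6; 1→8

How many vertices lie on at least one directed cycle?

A vertex is on a directed cycle iff it belongs to a strongly connected component of size ≥ 2 (or has a self-loop).
The vertices on cycles are {0, 4, 5, 6, 8} — 5 in total.

5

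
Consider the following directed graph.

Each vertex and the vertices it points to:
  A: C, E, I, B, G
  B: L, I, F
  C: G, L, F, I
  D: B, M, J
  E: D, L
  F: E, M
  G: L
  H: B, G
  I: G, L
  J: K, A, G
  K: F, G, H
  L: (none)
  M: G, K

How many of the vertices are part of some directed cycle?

10

A vertex is on a directed cycle iff it belongs to a strongly connected component of size ≥ 2 (or has a self-loop).
The vertices on cycles are {A, B, C, D, E, F, H, J, K, M} — 10 in total.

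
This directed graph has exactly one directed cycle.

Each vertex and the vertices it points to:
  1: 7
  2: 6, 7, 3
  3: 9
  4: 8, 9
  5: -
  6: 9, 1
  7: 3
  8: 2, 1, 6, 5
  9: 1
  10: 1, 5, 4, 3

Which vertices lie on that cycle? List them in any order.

1, 3, 7, 9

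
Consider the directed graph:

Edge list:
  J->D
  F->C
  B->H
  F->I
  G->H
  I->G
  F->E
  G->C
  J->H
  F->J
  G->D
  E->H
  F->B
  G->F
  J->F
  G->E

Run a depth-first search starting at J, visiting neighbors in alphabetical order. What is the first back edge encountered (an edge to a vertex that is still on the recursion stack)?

G→F

DFS from J (visiting neighbors in alphabetical order); mark gray on enter, black on exit:
J gray
  D gray
  D black
  F gray
    B gray
      H gray
      H black
    B black
    C gray
    C black
    E gray
      E→H: H black — skip
    E black
    I gray
      G gray
        G→C: C black — skip
        G→D: D black — skip
        G→E: E black — skip
        G→F: F is gray → back edge
First back edge: G → F.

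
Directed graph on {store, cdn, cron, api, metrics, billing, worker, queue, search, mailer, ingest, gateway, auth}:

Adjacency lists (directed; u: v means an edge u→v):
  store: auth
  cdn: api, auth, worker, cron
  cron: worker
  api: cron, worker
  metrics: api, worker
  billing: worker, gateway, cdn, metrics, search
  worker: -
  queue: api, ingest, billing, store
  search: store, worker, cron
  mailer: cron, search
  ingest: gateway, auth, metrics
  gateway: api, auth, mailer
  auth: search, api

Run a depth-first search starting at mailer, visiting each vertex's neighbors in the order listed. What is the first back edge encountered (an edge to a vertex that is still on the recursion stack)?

DFS from mailer (visiting each vertex's neighbors in the order listed); mark gray on enter, black on exit:
mailer gray
  cron gray
    worker gray
    worker black
  cron black
  search gray
    store gray
      auth gray
        auth→search: search is gray → back edge
First back edge: auth → search.

auth→search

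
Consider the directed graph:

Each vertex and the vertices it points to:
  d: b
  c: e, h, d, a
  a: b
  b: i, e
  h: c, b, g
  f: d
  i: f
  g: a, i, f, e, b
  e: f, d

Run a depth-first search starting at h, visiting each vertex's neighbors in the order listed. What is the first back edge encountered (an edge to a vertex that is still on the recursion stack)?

i->f

DFS from h (visiting each vertex's neighbors in the order listed); mark gray on enter, black on exit:
h gray
  c gray
    e gray
      f gray
        d gray
          b gray
            i gray
              i→f: f is gray → back edge
First back edge: i → f.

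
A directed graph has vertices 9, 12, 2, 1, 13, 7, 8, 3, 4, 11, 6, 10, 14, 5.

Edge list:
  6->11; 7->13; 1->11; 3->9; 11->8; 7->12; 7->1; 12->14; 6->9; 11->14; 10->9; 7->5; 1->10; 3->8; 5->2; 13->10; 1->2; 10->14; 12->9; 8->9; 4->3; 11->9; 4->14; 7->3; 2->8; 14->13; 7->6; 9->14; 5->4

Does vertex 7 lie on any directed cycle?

No

7 lies on a cycle iff there is a path from 7 back to itself.
Exploring from 7, it never reaches itself; equivalently, its strongly connected component is a singleton.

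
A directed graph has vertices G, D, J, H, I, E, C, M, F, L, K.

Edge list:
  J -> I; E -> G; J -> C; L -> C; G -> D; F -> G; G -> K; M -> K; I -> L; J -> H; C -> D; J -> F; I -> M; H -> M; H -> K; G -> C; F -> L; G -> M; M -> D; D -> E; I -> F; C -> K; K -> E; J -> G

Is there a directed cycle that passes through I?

No

I lies on a cycle iff there is a path from I back to itself.
Exploring from I, it never reaches itself; equivalently, its strongly connected component is a singleton.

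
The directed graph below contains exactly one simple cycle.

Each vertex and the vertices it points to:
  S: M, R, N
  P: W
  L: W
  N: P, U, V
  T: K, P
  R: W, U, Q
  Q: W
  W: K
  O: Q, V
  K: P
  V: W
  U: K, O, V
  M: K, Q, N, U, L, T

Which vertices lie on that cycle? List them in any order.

K, P, W

DFS with gray/black marking from P:
P gray
  W gray
    K gray
      K→P: P is gray → back edge
Back edge closes the cycle P → W → K → P; its vertices are {K, P, W}.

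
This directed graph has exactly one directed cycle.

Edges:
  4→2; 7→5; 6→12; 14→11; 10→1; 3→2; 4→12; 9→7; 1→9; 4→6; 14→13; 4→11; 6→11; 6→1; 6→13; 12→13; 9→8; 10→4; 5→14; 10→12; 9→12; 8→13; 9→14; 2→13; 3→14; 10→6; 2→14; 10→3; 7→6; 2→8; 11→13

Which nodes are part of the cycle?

1, 6, 7, 9

DFS with gray/black marking from 1:
1 gray
  9 gray
    7 gray
      6 gray
        12 gray
          13 gray
          13 black
        12 black
        6→13: 13 black — skip
        6→1: 1 is gray → back edge
Back edge closes the cycle 1 → 9 → 7 → 6 → 1; its vertices are {1, 6, 7, 9}.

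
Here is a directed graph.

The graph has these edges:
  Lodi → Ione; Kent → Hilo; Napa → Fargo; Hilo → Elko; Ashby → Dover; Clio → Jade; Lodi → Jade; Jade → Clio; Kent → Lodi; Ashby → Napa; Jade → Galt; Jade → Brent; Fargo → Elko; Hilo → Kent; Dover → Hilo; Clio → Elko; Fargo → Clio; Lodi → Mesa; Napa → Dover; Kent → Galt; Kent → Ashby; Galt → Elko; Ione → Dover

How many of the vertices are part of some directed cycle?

9

A vertex is on a directed cycle iff it belongs to a strongly connected component of size ≥ 2 (or has a self-loop).
The vertices on cycles are {Clio, Hilo, Ione, Jade, Kent, Lodi, Napa, Ashby, Dover} — 9 in total.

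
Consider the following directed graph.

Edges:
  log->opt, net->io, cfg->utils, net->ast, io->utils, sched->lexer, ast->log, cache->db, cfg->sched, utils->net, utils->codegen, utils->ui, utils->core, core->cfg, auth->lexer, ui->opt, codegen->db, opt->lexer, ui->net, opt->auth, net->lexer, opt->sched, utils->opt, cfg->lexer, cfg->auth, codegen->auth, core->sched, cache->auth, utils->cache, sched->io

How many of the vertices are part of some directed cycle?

10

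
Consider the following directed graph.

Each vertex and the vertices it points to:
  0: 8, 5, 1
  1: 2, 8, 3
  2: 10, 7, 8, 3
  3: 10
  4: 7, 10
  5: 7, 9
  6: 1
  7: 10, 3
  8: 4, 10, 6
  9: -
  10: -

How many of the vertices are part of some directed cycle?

A vertex is on a directed cycle iff it belongs to a strongly connected component of size ≥ 2 (or has a self-loop).
The vertices on cycles are {1, 2, 6, 8} — 4 in total.

4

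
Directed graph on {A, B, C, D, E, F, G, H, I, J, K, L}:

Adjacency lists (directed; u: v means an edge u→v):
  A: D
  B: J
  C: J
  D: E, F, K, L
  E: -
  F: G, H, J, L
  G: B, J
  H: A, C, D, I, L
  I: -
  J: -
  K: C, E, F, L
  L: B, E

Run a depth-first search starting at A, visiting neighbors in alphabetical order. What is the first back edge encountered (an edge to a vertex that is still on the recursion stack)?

H->A

DFS from A (visiting neighbors in alphabetical order); mark gray on enter, black on exit:
A gray
  D gray
    E gray
    E black
    F gray
      G gray
        B gray
          J gray
          J black
        B black
        G→J: J black — skip
      G black
      H gray
        H→A: A is gray → back edge
First back edge: H → A.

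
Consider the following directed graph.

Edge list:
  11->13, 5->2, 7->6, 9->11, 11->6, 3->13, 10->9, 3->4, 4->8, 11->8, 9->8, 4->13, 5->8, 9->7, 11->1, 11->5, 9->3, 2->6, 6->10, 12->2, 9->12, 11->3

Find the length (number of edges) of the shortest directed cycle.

4

For each vertex v, BFS finds the shortest path from v back to v.
The shortest such closed walk is 9 → 7 → 6 → 10 → 9, length 4.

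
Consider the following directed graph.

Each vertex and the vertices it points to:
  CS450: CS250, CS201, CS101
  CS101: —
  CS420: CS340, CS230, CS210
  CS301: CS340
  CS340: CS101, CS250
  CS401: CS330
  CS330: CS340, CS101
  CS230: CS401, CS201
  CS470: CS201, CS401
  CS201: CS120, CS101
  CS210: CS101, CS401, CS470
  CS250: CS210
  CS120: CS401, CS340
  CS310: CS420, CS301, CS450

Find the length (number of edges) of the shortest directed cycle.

5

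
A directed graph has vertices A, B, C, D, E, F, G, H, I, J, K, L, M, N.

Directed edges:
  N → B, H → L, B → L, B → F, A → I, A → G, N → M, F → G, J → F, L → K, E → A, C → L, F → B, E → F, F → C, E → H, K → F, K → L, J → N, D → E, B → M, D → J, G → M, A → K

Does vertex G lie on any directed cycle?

No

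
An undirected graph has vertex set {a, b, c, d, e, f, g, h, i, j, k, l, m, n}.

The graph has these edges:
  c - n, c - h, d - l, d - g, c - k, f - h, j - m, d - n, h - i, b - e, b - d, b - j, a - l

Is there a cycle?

No

DFS, tracking each vertex's parent; an edge to a visited non-parent vertex closes a cycle.
Start from b:
visit b (parent –)
  visit d (parent b)
    visit l (parent d)
      l–d: parent, skip
      visit a (parent l)
        a–l: parent, skip
    visit g (parent d)
      g–d: parent, skip
    d–b: parent, skip
    visit n (parent d)
      n–d: parent, skip
      visit c (parent n)
        c–n: parent, skip
        visit k (parent c)
          k–c: parent, skip
        visit h (parent c)
          h–c: parent, skip
          visit f (parent h)
            f–h: parent, skip
          visit i (parent h)
            i–h: parent, skip
  visit e (parent b)
    e–b: parent, skip
  visit j (parent b)
    j–b: parent, skip
    visit m (parent j)
      m–j: parent, skip
No non-parent visited neighbor found — the graph is a forest.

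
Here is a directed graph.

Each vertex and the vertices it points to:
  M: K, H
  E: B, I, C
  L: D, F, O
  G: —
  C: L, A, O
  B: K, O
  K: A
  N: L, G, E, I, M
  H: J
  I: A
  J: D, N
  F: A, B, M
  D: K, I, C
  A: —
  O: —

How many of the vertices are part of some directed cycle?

9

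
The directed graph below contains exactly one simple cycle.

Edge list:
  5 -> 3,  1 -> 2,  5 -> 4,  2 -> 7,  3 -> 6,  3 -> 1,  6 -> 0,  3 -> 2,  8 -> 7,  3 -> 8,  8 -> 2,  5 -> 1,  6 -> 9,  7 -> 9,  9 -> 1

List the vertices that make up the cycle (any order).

1, 2, 7, 9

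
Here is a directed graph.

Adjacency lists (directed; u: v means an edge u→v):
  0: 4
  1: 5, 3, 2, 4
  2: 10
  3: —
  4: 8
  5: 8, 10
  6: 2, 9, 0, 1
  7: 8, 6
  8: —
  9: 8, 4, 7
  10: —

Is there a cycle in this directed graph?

Yes

DFS with white/gray/black marking, starting from 8:
8 gray
8 black
0 gray
  4 gray
    4→8: 8 black — skip
  4 black
0 black
1 gray
  5 gray
    5→8: 8 black — skip
    10 gray
    10 black
  5 black
  3 gray
  3 black
  2 gray
    2→10: 10 black — skip
  2 black
  1→4: 4 black — skip
1 black
6 gray
  6→2: 2 black — skip
  9 gray
    9→8: 8 black — skip
    9→4: 4 black — skip
    7 gray
      7→8: 8 black — skip
      7→6: 6 is gray → back edge
Back edge found, so a cycle exists: 6 → 9 → 7 → 6.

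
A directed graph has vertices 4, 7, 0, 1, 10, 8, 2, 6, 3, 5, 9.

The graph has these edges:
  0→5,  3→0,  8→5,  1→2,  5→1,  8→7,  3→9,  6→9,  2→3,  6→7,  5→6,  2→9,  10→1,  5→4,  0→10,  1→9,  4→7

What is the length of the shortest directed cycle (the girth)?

5

For each vertex v, BFS finds the shortest path from v back to v.
The shortest such closed walk is 5 → 1 → 2 → 3 → 0 → 5, length 5.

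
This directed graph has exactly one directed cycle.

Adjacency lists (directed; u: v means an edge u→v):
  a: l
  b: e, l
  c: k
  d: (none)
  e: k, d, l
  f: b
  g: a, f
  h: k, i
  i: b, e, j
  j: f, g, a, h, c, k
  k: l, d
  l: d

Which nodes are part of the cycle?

h, i, j

DFS with gray/black marking from j:
j gray
  f gray
    b gray
      e gray
        k gray
          l gray
            d gray
            d black
          l black
          k→d: d black — skip
        k black
        e→d: d black — skip
        e→l: l black — skip
      e black
      b→l: l black — skip
    b black
  f black
  g gray
    a gray
      a→l: l black — skip
    a black
    g→f: f black — skip
  g black
  j→a: a black — skip
  h gray
    h→k: k black — skip
    i gray
      i→b: b black — skip
      i→e: e black — skip
      i→j: j is gray → back edge
Back edge closes the cycle j → h → i → j; its vertices are {h, i, j}.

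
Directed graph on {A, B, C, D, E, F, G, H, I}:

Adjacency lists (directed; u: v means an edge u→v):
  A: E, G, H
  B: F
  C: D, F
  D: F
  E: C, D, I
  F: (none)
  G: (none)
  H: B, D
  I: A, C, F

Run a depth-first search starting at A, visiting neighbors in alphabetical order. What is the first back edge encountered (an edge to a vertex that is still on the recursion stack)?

I→A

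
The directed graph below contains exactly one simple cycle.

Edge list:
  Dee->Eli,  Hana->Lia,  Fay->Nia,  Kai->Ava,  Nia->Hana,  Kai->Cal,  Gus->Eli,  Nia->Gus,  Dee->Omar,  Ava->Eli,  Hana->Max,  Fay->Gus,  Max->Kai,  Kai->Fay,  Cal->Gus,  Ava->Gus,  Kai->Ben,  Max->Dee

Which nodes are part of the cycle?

DFS with gray/black marking from Hana:
Hana gray
  Max gray
    Kai gray
      Ava gray
        Gus gray
          Eli gray
          Eli black
        Gus black
        Ava→Eli: Eli black — skip
      Ava black
      Fay gray
        Fay→Gus: Gus black — skip
        Nia gray
          Nia→Hana: Hana is gray → back edge
Back edge closes the cycle Hana → Max → Kai → Fay → Nia → Hana; its vertices are {Fay, Kai, Max, Nia, Hana}.

Fay, Kai, Max, Nia, Hana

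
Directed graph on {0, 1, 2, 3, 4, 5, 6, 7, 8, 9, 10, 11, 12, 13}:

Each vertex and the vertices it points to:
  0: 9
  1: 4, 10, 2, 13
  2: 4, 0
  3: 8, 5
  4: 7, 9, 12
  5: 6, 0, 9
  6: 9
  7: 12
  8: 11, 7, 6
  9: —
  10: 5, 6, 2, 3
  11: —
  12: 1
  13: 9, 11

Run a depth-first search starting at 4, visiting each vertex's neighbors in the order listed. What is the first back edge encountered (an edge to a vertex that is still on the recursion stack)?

DFS from 4 (visiting each vertex's neighbors in the order listed); mark gray on enter, black on exit:
4 gray
  7 gray
    12 gray
      1 gray
        1→4: 4 is gray → back edge
First back edge: 1 → 4.

1→4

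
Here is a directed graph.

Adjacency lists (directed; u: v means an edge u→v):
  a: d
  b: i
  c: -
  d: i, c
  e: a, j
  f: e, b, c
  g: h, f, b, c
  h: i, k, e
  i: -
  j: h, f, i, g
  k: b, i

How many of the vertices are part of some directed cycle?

5

A vertex is on a directed cycle iff it belongs to a strongly connected component of size ≥ 2 (or has a self-loop).
The vertices on cycles are {e, f, g, h, j} — 5 in total.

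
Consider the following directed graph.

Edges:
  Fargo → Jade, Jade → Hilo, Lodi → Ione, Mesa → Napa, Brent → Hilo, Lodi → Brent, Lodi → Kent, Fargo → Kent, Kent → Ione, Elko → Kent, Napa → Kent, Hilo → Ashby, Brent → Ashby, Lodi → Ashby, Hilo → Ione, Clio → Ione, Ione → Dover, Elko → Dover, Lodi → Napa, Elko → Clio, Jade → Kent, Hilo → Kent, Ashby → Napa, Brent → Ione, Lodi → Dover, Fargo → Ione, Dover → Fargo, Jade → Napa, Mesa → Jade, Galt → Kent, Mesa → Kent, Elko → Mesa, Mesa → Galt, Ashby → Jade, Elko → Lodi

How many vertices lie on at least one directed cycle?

8

A vertex is on a directed cycle iff it belongs to a strongly connected component of size ≥ 2 (or has a self-loop).
The vertices on cycles are {Hilo, Ione, Jade, Kent, Napa, Ashby, Dover, Fargo} — 8 in total.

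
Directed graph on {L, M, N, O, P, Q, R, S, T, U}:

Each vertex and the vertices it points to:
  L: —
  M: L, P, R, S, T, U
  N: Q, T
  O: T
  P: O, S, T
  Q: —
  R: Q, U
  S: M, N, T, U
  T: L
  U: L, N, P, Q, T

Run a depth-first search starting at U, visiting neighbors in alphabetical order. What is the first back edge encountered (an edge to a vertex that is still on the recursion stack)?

DFS from U (visiting neighbors in alphabetical order); mark gray on enter, black on exit:
U gray
  L gray
  L black
  N gray
    Q gray
    Q black
    T gray
      T→L: L black — skip
    T black
  N black
  P gray
    O gray
      O→T: T black — skip
    O black
    S gray
      M gray
        M→L: L black — skip
        M→P: P is gray → back edge
First back edge: M → P.

M→P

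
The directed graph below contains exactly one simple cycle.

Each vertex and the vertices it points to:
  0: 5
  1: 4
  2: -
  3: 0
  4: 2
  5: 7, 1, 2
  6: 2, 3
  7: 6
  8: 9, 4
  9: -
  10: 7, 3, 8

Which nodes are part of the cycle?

DFS with gray/black marking from 3:
3 gray
  0 gray
    5 gray
      7 gray
        6 gray
          2 gray
          2 black
          6→3: 3 is gray → back edge
Back edge closes the cycle 3 → 0 → 5 → 7 → 6 → 3; its vertices are {0, 3, 5, 6, 7}.

0, 3, 5, 6, 7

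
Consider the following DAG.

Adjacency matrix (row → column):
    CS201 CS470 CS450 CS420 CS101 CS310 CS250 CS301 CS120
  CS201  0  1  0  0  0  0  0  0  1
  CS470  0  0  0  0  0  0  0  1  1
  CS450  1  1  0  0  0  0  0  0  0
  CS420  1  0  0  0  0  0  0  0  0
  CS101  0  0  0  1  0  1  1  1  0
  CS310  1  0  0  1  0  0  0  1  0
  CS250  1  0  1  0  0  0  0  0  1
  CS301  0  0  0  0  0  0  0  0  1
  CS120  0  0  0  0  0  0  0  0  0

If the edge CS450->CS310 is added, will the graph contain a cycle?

No

Adding CS450→CS310 creates a cycle iff CS310 can already reach CS450.
Explore from CS310: no path reaches CS450. The graph stays acyclic.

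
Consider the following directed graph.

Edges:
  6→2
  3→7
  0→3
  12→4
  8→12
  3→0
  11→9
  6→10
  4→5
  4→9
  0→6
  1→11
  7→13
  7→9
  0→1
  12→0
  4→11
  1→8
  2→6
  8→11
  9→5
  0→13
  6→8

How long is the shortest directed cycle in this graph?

2

For each vertex v, BFS finds the shortest path from v back to v.
The shortest such closed walk is 3 → 0 → 3, length 2.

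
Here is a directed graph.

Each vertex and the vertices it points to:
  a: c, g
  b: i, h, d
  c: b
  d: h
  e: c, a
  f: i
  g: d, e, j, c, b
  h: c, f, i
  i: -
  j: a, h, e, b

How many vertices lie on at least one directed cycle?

8

A vertex is on a directed cycle iff it belongs to a strongly connected component of size ≥ 2 (or has a self-loop).
The vertices on cycles are {a, b, c, d, e, g, h, j} — 8 in total.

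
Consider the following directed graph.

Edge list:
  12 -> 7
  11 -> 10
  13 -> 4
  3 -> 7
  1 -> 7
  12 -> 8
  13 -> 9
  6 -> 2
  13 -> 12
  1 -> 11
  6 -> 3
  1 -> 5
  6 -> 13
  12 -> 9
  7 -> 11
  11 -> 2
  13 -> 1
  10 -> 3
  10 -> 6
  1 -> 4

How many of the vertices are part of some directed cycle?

8

A vertex is on a directed cycle iff it belongs to a strongly connected component of size ≥ 2 (or has a self-loop).
The vertices on cycles are {1, 3, 6, 7, 10, 11, 12, 13} — 8 in total.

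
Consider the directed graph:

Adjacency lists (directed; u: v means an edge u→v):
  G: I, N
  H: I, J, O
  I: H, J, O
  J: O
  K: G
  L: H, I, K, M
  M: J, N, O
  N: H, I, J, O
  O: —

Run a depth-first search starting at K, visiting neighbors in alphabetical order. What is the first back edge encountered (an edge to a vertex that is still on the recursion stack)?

H->I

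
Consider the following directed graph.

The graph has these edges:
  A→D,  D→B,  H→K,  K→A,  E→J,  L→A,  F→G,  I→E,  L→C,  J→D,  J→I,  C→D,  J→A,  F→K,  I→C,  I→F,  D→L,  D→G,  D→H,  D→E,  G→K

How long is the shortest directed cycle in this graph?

3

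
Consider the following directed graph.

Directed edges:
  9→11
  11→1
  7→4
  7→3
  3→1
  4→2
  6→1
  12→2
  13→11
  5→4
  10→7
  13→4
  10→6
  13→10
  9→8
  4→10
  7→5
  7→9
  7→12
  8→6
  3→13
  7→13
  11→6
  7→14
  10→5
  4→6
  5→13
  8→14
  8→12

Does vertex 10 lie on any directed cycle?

10 is on a cycle iff 10 can reach itself via ≥1 edge.
10 → 5 → 13 → 10 — yes.

Yes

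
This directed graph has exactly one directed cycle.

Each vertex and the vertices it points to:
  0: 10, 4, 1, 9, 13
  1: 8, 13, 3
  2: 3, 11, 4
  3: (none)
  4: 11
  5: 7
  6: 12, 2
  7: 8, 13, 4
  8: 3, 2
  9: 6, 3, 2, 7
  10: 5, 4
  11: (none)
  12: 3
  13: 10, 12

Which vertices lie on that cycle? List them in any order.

5, 7, 10, 13

DFS with gray/black marking from 10:
10 gray
  5 gray
    7 gray
      8 gray
        3 gray
        3 black
        2 gray
          2→3: 3 black — skip
          11 gray
          11 black
          4 gray
            4→11: 11 black — skip
          4 black
        2 black
      8 black
      13 gray
        13→10: 10 is gray → back edge
Back edge closes the cycle 10 → 5 → 7 → 13 → 10; its vertices are {5, 7, 10, 13}.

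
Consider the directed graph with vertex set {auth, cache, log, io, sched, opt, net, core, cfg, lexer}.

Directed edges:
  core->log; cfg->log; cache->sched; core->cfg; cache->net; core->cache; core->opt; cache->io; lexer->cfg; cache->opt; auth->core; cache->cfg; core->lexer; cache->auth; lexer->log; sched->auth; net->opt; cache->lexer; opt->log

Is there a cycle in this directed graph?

Yes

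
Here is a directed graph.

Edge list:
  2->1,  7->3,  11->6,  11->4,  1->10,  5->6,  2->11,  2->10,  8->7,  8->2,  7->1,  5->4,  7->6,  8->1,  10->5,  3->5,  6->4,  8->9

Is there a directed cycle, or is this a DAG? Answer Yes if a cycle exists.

No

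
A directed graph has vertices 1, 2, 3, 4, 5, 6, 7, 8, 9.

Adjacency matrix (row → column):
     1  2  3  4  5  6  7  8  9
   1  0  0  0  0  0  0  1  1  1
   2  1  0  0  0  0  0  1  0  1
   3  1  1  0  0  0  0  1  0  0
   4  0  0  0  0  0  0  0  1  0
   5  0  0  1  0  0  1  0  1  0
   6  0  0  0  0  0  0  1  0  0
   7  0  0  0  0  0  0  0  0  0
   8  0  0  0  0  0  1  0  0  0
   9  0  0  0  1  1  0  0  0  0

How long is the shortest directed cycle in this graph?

4

For each vertex v, BFS finds the shortest path from v back to v.
The shortest such closed walk is 1 → 9 → 5 → 3 → 1, length 4.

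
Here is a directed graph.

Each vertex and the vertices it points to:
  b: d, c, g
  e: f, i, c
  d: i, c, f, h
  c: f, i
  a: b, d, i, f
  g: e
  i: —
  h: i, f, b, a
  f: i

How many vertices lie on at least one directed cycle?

A vertex is on a directed cycle iff it belongs to a strongly connected component of size ≥ 2 (or has a self-loop).
The vertices on cycles are {a, b, d, h} — 4 in total.

4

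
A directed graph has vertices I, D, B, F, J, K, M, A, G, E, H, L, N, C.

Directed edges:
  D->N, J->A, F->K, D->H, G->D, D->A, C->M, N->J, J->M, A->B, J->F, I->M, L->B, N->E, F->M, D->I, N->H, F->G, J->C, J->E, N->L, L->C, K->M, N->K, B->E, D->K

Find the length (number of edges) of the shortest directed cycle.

5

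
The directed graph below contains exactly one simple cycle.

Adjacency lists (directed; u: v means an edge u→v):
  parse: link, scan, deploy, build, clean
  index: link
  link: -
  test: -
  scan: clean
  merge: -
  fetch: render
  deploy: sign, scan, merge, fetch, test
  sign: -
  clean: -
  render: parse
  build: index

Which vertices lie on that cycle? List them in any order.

DFS with gray/black marking from parse:
parse gray
  link gray
  link black
  scan gray
    clean gray
    clean black
  scan black
  deploy gray
    sign gray
    sign black
    deploy→scan: scan black — skip
    merge gray
    merge black
    fetch gray
      render gray
        render→parse: parse is gray → back edge
Back edge closes the cycle parse → deploy → fetch → render → parse; its vertices are {fetch, parse, deploy, render}.

fetch, parse, deploy, render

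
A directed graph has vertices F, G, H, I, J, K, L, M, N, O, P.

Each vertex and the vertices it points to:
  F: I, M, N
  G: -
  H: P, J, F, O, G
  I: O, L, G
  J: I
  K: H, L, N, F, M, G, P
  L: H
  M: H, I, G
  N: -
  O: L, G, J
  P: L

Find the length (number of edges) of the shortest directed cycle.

3

For each vertex v, BFS finds the shortest path from v back to v.
The shortest such closed walk is M → H → F → M, length 3.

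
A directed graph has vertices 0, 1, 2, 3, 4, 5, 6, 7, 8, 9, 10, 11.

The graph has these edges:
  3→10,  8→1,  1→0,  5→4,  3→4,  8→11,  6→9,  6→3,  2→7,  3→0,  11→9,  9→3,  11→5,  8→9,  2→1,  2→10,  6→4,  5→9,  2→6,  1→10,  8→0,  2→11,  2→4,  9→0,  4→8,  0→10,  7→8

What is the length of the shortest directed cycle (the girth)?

For each vertex v, BFS finds the shortest path from v back to v.
The shortest such closed walk is 11 → 5 → 4 → 8 → 11, length 4.

4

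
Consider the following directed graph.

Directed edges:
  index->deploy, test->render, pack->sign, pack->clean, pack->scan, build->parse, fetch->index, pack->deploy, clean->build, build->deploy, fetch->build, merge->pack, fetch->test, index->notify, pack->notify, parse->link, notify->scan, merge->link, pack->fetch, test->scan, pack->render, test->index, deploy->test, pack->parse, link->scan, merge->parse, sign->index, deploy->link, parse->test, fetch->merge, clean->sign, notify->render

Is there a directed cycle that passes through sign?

No

sign lies on a cycle iff there is a path from sign back to itself.
Exploring from sign, it never reaches itself; equivalently, its strongly connected component is a singleton.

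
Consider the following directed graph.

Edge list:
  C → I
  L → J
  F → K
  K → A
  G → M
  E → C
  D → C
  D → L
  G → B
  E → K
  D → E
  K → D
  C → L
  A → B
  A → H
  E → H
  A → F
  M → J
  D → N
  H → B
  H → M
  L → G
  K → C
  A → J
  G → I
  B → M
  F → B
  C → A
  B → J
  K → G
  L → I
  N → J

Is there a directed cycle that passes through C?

C is on a cycle iff C can reach itself via ≥1 edge.
C → A → F → K → C — yes.

Yes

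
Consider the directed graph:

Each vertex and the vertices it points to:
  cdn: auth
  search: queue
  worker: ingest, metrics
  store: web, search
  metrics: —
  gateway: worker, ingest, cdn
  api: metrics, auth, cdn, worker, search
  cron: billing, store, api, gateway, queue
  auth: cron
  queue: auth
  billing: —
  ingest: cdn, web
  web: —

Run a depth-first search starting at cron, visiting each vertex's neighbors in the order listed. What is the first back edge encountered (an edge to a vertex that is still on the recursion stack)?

auth->cron

DFS from cron (visiting each vertex's neighbors in the order listed); mark gray on enter, black on exit:
cron gray
  billing gray
  billing black
  store gray
    web gray
    web black
    search gray
      queue gray
        auth gray
          auth→cron: cron is gray → back edge
First back edge: auth → cron.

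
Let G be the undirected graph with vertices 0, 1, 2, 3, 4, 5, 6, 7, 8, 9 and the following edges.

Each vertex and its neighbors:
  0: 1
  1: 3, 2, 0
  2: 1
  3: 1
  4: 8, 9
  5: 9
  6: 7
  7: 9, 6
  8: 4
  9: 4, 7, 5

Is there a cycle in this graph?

DFS, tracking each vertex's parent; an edge to a visited non-parent vertex closes a cycle.
Start from 8:
visit 8 (parent –)
  visit 4 (parent 8)
    4–8: parent, skip
    visit 9 (parent 4)
      9–4: parent, skip
      visit 7 (parent 9)
        7–9: parent, skip
        visit 6 (parent 7)
          6–7: parent, skip
      visit 5 (parent 9)
        5–9: parent, skip
visit 0 (parent –)
  visit 1 (parent 0)
    visit 3 (parent 1)
      3–1: parent, skip
    visit 2 (parent 1)
      2–1: parent, skip
    1–0: parent, skip
No non-parent visited neighbor found — the graph is a forest.

No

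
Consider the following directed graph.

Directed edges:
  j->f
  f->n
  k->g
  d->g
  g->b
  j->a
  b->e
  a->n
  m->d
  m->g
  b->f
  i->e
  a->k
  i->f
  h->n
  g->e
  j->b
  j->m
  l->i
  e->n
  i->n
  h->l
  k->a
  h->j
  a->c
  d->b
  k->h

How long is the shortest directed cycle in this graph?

2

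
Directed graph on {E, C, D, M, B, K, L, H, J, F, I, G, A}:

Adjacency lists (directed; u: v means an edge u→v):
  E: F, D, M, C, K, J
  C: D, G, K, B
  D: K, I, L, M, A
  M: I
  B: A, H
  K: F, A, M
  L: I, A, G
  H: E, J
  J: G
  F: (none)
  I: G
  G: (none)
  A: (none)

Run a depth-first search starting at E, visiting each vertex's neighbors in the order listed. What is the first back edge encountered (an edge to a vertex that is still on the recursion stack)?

DFS from E (visiting each vertex's neighbors in the order listed); mark gray on enter, black on exit:
E gray
  F gray
  F black
  D gray
    K gray
      K→F: F black — skip
      A gray
      A black
      M gray
        I gray
          G gray
          G black
        I black
      M black
    K black
    D→I: I black — skip
    L gray
      L→I: I black — skip
      L→A: A black — skip
      L→G: G black — skip
    L black
    D→M: M black — skip
    D→A: A black — skip
  D black
  E→M: M black — skip
  C gray
    C→D: D black — skip
    C→G: G black — skip
    C→K: K black — skip
    B gray
      B→A: A black — skip
      H gray
        H→E: E is gray → back edge
First back edge: H → E.

H→E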